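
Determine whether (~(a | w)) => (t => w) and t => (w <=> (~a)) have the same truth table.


Compare truth tables:
a | t | w | φ | ψ
-----------------
False | False | False | True | True
True | False | False | True | True
False | True | False | False | False
True | True | False | True | True
False | False | True | True | True
True | False | True | True | True
False | True | True | True | True
True | True | True | True | False
They differ at row 8 (a=True, t=True, w=True): φ=True but ψ=False.

No, they are not logically equivalent.


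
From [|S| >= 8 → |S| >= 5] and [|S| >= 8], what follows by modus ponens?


Modus ponens: from (P → Q) and P, infer Q.
P = '|S| >= 8' is asserted, and P → Q holds, so Q follows.

|S| >= 5.


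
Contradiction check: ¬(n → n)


Truth table over {n}:
n | φ
-----
F | F
T | F
Every row is false.

Yes, it is a contradiction.


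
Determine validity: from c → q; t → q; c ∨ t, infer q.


This matches the form of proof by cases: the conclusion follows in every model of the premises.

Valid.


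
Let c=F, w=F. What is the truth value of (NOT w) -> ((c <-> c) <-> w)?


Substitute c=F, w=F:
NOT w = T
c <-> c = F <-> F = T
(c <-> c) <-> w = T <-> F = F
(NOT w) -> ((c <-> c) <-> w) = T -> F = F

F


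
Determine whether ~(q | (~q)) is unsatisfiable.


Truth table over {q}:
q | φ
-----
False | False
True | False
Every row is false.

Yes, it is a contradiction.


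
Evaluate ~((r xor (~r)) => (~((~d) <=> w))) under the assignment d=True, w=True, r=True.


Substitute d=True, w=True, r=True:
~r = False
r xor (~r) = True xor False = True
~d = False
(~d) <=> w = False <=> True = False
~((~d) <=> w) = True
(r xor (~r)) => (~((~d) <=> w)) = True => True = True
~((r xor (~r)) => (~((~d) <=> w))) = False

False


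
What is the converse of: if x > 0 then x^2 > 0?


The converse of (P → Q) is (Q → P). It is not in general equivalent to the original.
Here P = 'x > 0' and Q = 'x^2 > 0'.

If x^2 > 0, then x > 0.


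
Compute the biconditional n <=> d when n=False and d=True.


Biconditional is true when both operands have the same truth value.
Substitute: n=False, d=True.
False <=> True evaluates to False.

False


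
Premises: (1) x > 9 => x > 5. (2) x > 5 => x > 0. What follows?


Hypothetical syllogism: from (P → Q) and (Q → R), infer (P → R).
Chain the two implications through the shared middle term 'x > 5'.

x > 9 => x > 0


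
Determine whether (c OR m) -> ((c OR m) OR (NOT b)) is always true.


Build the truth table over {b, c, m}:
b | c | m | φ
-------------
F | F | F | T
T | F | F | T
F | T | F | T
T | T | F | T
F | F | T | T
T | F | T | T
F | T | T | T
T | T | T | T
Every row evaluates to true.

Yes, it is a tautology.


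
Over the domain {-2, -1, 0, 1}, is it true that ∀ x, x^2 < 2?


Evaluate the predicate on each element: -2:F, -1:T, 0:T, 1:T.
Counterexample x = -2 fails the predicate.

F


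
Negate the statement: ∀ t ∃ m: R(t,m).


Negation flips each quantifier (∀↔∃) and negates the inner predicate.
¬(∀ t ∃ m: φ) = ∃ t ∀ m: ¬φ.

∃ t ∀ m: ¬(R(t,m))


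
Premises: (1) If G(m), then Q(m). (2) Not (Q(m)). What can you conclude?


Modus tollens: from (P → Q) and ¬Q, infer ¬P.
Q = 'Q(m)' is denied; since P → Q, P must also fail.

Not (G(m)).


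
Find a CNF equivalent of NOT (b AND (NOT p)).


Step 1: Apply De Morgan: ¬(b ∧ (¬p)) = ¬b ∨ ¬(¬p).
Step 2: Eliminate any double negations (¬¬X = X).

(NOT b) OR p


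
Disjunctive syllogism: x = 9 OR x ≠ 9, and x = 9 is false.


Disjunctive syllogism: from (P ∨ Q) and ¬P, infer Q.
One disjunct, 'x = 9', is ruled out; the other must hold.

x ≠ 9


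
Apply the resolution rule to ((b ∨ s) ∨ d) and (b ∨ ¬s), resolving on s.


The clauses contain complementary literals s and ¬s.
Resolution eliminates this pair and disjoins the remaining literals (merging duplicates).

(b ∨ d)


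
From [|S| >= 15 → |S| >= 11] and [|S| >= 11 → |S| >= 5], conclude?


Hypothetical syllogism: from (P → Q) and (Q → R), infer (P → R).
Chain the two implications through the shared middle term '|S| >= 11'.

|S| >= 15 → |S| >= 5


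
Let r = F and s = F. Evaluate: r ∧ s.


Conjunction is true only when both operands are true.
Substitute: r=F, s=F.
F ∧ F evaluates to F.

F


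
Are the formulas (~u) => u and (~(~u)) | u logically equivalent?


Compare truth tables:
u | φ | ψ
---------
False | False | False
True | True | True
The columns φ and ψ agree on every row.

Yes, they are logically equivalent.


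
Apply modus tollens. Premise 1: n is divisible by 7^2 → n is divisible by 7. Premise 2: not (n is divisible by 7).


Modus tollens: from (P → Q) and ¬Q, infer ¬P.
Q = 'n is divisible by 7' is denied; since P → Q, P must also fail.

Not (n is divisible by 7^2).


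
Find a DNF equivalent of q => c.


Step 1: Rewrite q → c as ¬q ∨ c.

(~q) | c


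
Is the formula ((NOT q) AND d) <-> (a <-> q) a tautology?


Build the truth table over {a, d, q}:
a | d | q | φ
-------------
F | F | F | F
T | F | F | T
F | T | F | T
T | T | F | F
F | F | T | T
T | F | T | F
F | T | T | T
T | T | T | F
Counterexample at row 1: with a=F, d=F, q=F, the formula is F.

No, it is not a tautology.


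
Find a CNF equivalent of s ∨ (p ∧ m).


Step 1: Distribute ∨ over ∧: s ∨ (p ∧ m) = (s ∨ p) ∧ (s ∨ m).

(s ∨ p) ∧ (s ∨ m)


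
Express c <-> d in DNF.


Step 1: c ↔ d is true exactly when both agree: (c ∧ d) ∨ (¬c ∧ ¬d).

(c AND d) OR ((NOT c) AND (NOT d))


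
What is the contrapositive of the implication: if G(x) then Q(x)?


The contrapositive of (P → Q) is (¬Q → ¬P); it is logically equivalent to the original.
Here P = 'G(x)' and Q = 'Q(x)'.

If not (Q(x)), then not (G(x)).


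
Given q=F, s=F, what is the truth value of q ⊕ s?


Exclusive or is true when exactly one operand is true.
Substitute: q=F, s=F.
F ⊕ F evaluates to F.

F


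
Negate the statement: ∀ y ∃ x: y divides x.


Negation flips each quantifier (∀↔∃) and negates the inner predicate.
¬(∀ y ∃ x: φ) = ∃ y ∀ x: ¬φ.

∃ y ∀ x: ¬(y divides x)


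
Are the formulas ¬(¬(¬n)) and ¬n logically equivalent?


Compare truth tables:
n | φ | ψ
---------
F | T | T
T | F | F
The columns φ and ψ agree on every row.

Yes, they are logically equivalent.


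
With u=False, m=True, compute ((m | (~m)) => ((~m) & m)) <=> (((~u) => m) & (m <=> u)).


Substitute u=False, m=True:
~m = False
m | (~m) = True | False = True
~m = False
(~m) & m = False & True = False
(m | (~m)) => ((~m) & m) = True => False = False
~u = True
(~u) => m = True => True = True
m <=> u = True <=> False = False
((~u) => m) & (m <=> u) = True & False = False
((m | (~m)) => ((~m) & m)) <=> (((~u) => m) & (m <=> u)) = False <=> False = True

True


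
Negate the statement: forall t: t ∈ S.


¬(forall x: φ) = exists x: ¬φ, and ¬(exists x: φ) = forall x: ¬φ.
Apply to the universal statement.

exists t: ~(t ∈ S)


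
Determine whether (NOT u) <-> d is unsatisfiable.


Truth table over {d, u}:
d | u | φ
---------
F | F | F
T | F | T
F | T | T
T | T | F
Satisfying assignment at row 2: d=T, u=F gives T.

No, it is not a contradiction.


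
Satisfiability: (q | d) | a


Search for a satisfying assignment over {a, d, q}.
Try a=True, d=False, q=False: the formula evaluates to True.
A satisfying assignment exists.

Satisfiable.


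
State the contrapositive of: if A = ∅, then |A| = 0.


The contrapositive of (P → Q) is (¬Q → ¬P); it is logically equivalent to the original.
Here P = 'A = ∅' and Q = '|A| = 0'.

If not (|A| = 0), then not (A = ∅).


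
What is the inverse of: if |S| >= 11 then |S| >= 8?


The inverse of (P → Q) is (¬P → ¬Q). It is equivalent to the converse, not to the original.
Here P = '|S| >= 11' and Q = '|S| >= 8'.

If not (|S| >= 11), then not (|S| >= 8).


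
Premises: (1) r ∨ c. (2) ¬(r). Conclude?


Disjunctive syllogism: from (P ∨ Q) and ¬P, infer Q.
One disjunct, 'r', is ruled out; the other must hold.

c


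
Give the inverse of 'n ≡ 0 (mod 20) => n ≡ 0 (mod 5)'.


The inverse of (P → Q) is (¬P → ¬Q). It is equivalent to the converse, not to the original.
Here P = 'n ≡ 0 (mod 20)' and Q = 'n ≡ 0 (mod 5)'.

If not (n ≡ 0 (mod 20)), then not (n ≡ 0 (mod 5)).


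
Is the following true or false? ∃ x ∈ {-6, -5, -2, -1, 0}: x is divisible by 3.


Evaluate the predicate on each element: -6:T, -5:F, -2:F, -1:F, 0:T.
Witness x = -6 satisfies the predicate.

T


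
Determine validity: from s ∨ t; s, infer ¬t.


This is affirming a disjunct (fallacy). There exist truth assignments where the premises are all true but the conclusion is false.

Invalid.


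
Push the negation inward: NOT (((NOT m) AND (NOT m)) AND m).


De Morgan: the negation of a conjunction is the disjunction of the negations.
Distribute NOT across AND, flipping it to OR, and negate each literal.

(m OR m) OR (NOT m)


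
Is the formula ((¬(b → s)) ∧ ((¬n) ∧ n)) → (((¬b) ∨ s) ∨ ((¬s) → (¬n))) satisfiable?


Search for a satisfying assignment over {b, n, s}.
Try b=F, n=F, s=F: the formula evaluates to T.
A satisfying assignment exists.

Satisfiable.


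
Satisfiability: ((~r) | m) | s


Search for a satisfying assignment over {m, r, s}.
Try m=False, r=False, s=False: the formula evaluates to True.
A satisfying assignment exists.

Satisfiable.


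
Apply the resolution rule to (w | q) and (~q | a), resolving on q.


The clauses contain complementary literals q and ~q.
Resolution eliminates this pair and disjoins the remaining literals (merging duplicates).

(w | a)


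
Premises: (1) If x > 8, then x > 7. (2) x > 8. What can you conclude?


Modus ponens: from (P → Q) and P, infer Q.
P = 'x > 8' is asserted, and P → Q holds, so Q follows.

x > 7.


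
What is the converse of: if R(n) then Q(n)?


The converse of (P → Q) is (Q → P). It is not in general equivalent to the original.
Here P = 'R(n)' and Q = 'Q(n)'.

If Q(n), then R(n).


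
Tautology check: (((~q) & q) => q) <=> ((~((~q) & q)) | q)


Build the truth table over {q}:
q | φ
-----
False | True
True | True
Every row evaluates to true.

Yes, it is a tautology.


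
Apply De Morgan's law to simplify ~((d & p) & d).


De Morgan: the negation of a conjunction is the disjunction of the negations.
Distribute ~ across &, flipping it to |, and negate each literal.

((~d) | (~p)) | (~d)


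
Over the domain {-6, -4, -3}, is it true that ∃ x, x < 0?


Evaluate the predicate on each element: -6:T, -4:T, -3:T.
Witness x = -6 satisfies the predicate.

T


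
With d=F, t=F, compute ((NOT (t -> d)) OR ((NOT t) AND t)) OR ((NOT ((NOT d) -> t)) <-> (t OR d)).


Substitute d=F, t=F:
… (earlier sub-steps elided)
NOT (t -> d) = F
NOT t = T
(NOT t) AND t = T AND F = F
(NOT (t -> d)) OR ((NOT t) AND t) = F OR F = F
NOT d = T
(NOT d) -> t = T -> F = F
NOT ((NOT d) -> t) = T
t OR d = F OR F = F
(NOT ((NOT d) -> t)) <-> (t OR d) = T <-> F = F
((NOT (t -> d)) OR ((NOT t) AND t)) OR ((NOT ((NOT d) -> t)) <-> (t OR d)) = F OR F = F

F


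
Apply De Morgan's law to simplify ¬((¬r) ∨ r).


De Morgan: the negation of a disjunction is the conjunction of the negations.
Distribute ¬ across ∨, flipping it to ∧, and negate each literal.

r ∧ (¬r)


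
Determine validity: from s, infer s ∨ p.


This matches the form of disjunction introduction: the conclusion follows in every model of the premises.

Valid.


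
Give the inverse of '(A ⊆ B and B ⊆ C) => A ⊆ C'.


The inverse of (P → Q) is (¬P → ¬Q). It is equivalent to the converse, not to the original.
Here P = '(A ⊆ B and B ⊆ C)' and Q = 'A ⊆ C'.

If not ((A ⊆ B and B ⊆ C)), then not (A ⊆ C).


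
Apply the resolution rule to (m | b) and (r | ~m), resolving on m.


The clauses contain complementary literals m and ~m.
Resolution eliminates this pair and disjoins the remaining literals (merging duplicates).

(b | r)


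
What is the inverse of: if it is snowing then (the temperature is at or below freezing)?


The inverse of (P → Q) is (¬P → ¬Q). It is equivalent to the converse, not to the original.
Here P = 'it is snowing' and Q = '(the temperature is at or below freezing)'.

If not (it is snowing), then not ((the temperature is at or below freezing)).


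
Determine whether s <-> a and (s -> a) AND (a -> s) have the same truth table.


Compare truth tables:
a | s | φ | ψ
-------------
F | F | T | T
T | F | F | F
F | T | F | F
T | T | T | T
The columns φ and ψ agree on every row.

Yes, they are logically equivalent.


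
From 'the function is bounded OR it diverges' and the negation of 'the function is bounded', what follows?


Disjunctive syllogism: from (P ∨ Q) and ¬P, infer Q.
One disjunct, 'the function is bounded', is ruled out; the other must hold.

it diverges


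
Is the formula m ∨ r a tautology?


Build the truth table over {m, r}:
m | r | φ
---------
F | F | F
T | F | T
F | T | T
T | T | T
Counterexample at row 1: with m=F, r=F, the formula is F.

No, it is not a tautology.


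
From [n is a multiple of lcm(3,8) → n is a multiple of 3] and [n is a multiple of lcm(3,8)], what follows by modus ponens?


Modus ponens: from (P → Q) and P, infer Q.
P = 'n is a multiple of lcm(3,8)' is asserted, and P → Q holds, so Q follows.

n is a multiple of 3.


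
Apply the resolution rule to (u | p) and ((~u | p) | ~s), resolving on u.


The clauses contain complementary literals u and ~u.
Resolution eliminates this pair and disjoins the remaining literals (merging duplicates).

(p | ~s)


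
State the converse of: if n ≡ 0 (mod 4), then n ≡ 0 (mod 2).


The converse of (P → Q) is (Q → P). It is not in general equivalent to the original.
Here P = 'n ≡ 0 (mod 4)' and Q = 'n ≡ 0 (mod 2)'.

If n ≡ 0 (mod 2), then n ≡ 0 (mod 4).


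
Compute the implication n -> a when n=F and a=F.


Implication is false only when antecedent is true and consequent is false.
Substitute: n=F, a=F.
F -> F evaluates to T.

T


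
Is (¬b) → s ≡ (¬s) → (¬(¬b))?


Compare truth tables:
b | s | φ | ψ
-------------
F | F | F | F
T | F | T | T
F | T | T | T
T | T | T | T
The columns φ and ψ agree on every row.

Yes, they are logically equivalent.


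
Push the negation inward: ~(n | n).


De Morgan: the negation of a disjunction is the conjunction of the negations.
Distribute ~ across |, flipping it to &, and negate each literal.

(~n) & (~n)


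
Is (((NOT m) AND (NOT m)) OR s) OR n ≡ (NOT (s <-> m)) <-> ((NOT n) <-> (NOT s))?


Compare truth tables:
m | n | s | φ | ψ
-----------------
F | F | F | T | F
T | F | F | F | T
F | T | F | T | T
T | T | F | T | F
F | F | T | T | F
T | F | T | T | T
F | T | T | T | T
T | T | T | T | F
They differ at row 1 (m=F, n=F, s=F): φ=T but ψ=F.

No, they are not logically equivalent.


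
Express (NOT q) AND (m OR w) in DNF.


Step 1: Distribute ∧ over ∨: (¬q) ∧ (m ∨ w) = ((¬q) ∧ m) ∨ ((¬q) ∧ w).

((NOT q) AND m) OR ((NOT q) AND w)


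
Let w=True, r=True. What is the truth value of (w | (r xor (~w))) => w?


Substitute w=True, r=True:
~w = False
r xor (~w) = True xor False = True
w | (r xor (~w)) = True | True = True
(w | (r xor (~w))) => w = True => True = True

True


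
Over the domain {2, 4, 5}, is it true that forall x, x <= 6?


Evaluate the predicate on each element: 2:True, 4:True, 5:True.
Every element satisfies the predicate.

True


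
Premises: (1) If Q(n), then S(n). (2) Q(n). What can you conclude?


Modus ponens: from (P → Q) and P, infer Q.
P = 'Q(n)' is asserted, and P → Q holds, so Q follows.

S(n).


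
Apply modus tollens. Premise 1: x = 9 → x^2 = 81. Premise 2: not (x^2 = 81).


Modus tollens: from (P → Q) and ¬Q, infer ¬P.
Q = 'x^2 = 81' is denied; since P → Q, P must also fail.

Not (x = 9).


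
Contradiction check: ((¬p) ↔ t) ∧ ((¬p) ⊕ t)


Truth table over {p, t}:
p | t | φ
---------
F | F | F
T | F | F
F | T | F
T | T | F
Every row is false.

Yes, it is a contradiction.


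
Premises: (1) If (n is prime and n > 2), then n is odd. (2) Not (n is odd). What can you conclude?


Modus tollens: from (P → Q) and ¬Q, infer ¬P.
Q = 'n is odd' is denied; since P → Q, P must also fail.

Not ((n is prime and n > 2)).


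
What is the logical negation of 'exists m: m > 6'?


¬(forall x: φ) = exists x: ¬φ, and ¬(exists x: φ) = forall x: ¬φ.
Apply to the existential statement.

forall m: ~(m > 6)


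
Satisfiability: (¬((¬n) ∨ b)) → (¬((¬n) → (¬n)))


Search for a satisfying assignment over {b, n}.
Try b=F, n=F: the formula evaluates to T.
A satisfying assignment exists.

Satisfiable.


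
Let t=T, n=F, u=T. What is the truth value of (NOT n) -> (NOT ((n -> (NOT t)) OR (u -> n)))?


Substitute t=T, n=F, u=T:
NOT n = T
NOT t = F
n -> (NOT t) = F -> F = T
u -> n = T -> F = F
(n -> (NOT t)) OR (u -> n) = T OR F = T
NOT ((n -> (NOT t)) OR (u -> n)) = F
(NOT n) -> (NOT ((n -> (NOT t)) OR (u -> n))) = T -> F = F

F


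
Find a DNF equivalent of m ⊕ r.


Step 1: m ⊕ r is true exactly when they disagree: (m ∧ ¬r) ∨ (¬m ∧ r).

(m ∧ (¬r)) ∨ ((¬m) ∧ r)


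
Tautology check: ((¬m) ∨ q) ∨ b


Build the truth table over {b, m, q}:
b | m | q | φ
-------------
F | F | F | T
T | F | F | T
F | T | F | F
T | T | F | T
F | F | T | T
T | F | T | T
F | T | T | T
T | T | T | T
Counterexample at row 3: with b=F, m=T, q=F, the formula is F.

No, it is not a tautology.


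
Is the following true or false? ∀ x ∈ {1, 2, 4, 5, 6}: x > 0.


Evaluate the predicate on each element: 1:T, 2:T, 4:T, 5:T, 6:T.
Every element satisfies the predicate.

T


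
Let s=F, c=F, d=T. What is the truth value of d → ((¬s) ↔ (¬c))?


Substitute s=F, c=F, d=T:
¬s = T
¬c = T
(¬s) ↔ (¬c) = T ↔ T = T
d → ((¬s) ↔ (¬c)) = T → T = T

T


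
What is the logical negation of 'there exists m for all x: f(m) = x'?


Negation flips each quantifier (∀↔∃) and negates the inner predicate.
¬(there exists m for all x: φ) = for all m there exists x: ¬φ.

for all m there exists x: NOT(f(m) = x)


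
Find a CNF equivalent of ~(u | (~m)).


Step 1: Apply De Morgan: ¬(u ∨ (¬m)) = ¬u ∧ ¬(¬m).
Step 2: Eliminate any double negations (¬¬X = X).

(~u) & m


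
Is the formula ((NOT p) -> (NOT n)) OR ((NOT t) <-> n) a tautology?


Build the truth table over {n, p, t}:
n | p | t | φ
-------------
F | F | F | T
T | F | F | T
F | T | F | T
T | T | F | T
F | F | T | T
T | F | T | F
F | T | T | T
T | T | T | T
Counterexample at row 6: with n=T, p=F, t=T, the formula is F.

No, it is not a tautology.


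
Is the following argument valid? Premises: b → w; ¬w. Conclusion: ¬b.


This matches the form of modus tollens: the conclusion follows in every model of the premises.

Valid.


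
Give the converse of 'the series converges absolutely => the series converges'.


The converse of (P → Q) is (Q → P). It is not in general equivalent to the original.
Here P = 'the series converges absolutely' and Q = 'the series converges'.

If the series converges, then the series converges absolutely.


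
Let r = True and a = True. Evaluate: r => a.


Implication is false only when antecedent is true and consequent is false.
Substitute: r=True, a=True.
True => True evaluates to True.

True


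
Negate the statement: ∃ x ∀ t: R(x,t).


Negation flips each quantifier (∀↔∃) and negates the inner predicate.
¬(∃ x ∀ t: φ) = ∀ x ∃ t: ¬φ.

∀ x ∃ t: ¬(R(x,t))


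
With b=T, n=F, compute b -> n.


Substitute b=T, n=F:
b -> n = T -> F = F

F


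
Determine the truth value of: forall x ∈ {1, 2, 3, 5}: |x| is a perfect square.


Evaluate the predicate on each element: 1:True, 2:False, 3:False, 5:False.
Counterexample x = 2 fails the predicate.

False


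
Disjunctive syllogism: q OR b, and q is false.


Disjunctive syllogism: from (P ∨ Q) and ¬P, infer Q.
One disjunct, 'q', is ruled out; the other must hold.

b


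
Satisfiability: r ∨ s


Search for a satisfying assignment over {r, s}.
Try r=T, s=F: the formula evaluates to T.
A satisfying assignment exists.

Satisfiable.


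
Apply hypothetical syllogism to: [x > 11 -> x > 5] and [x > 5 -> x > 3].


Hypothetical syllogism: from (P → Q) and (Q → R), infer (P → R).
Chain the two implications through the shared middle term 'x > 5'.

x > 11 -> x > 3


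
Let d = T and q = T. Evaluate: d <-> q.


Biconditional is true when both operands have the same truth value.
Substitute: d=T, q=T.
T <-> T evaluates to T.

T


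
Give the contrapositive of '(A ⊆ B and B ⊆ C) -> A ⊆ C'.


The contrapositive of (P → Q) is (¬Q → ¬P); it is logically equivalent to the original.
Here P = '(A ⊆ B and B ⊆ C)' and Q = 'A ⊆ C'.

If not (A ⊆ C), then not ((A ⊆ B and B ⊆ C)).


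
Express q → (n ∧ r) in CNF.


Step 1: Rewrite q → (n ∧ r) as ¬q ∨ (n ∧ r).
Step 2: Distribute ∨ over ∧.

((¬q) ∨ n) ∧ ((¬q) ∨ r)


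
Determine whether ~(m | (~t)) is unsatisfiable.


Truth table over {m, t}:
m | t | φ
---------
False | False | False
True | False | False
False | True | True
True | True | False
Satisfying assignment at row 3: m=False, t=True gives True.

No, it is not a contradiction.


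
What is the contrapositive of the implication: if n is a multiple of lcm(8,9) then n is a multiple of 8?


The contrapositive of (P → Q) is (¬Q → ¬P); it is logically equivalent to the original.
Here P = 'n is a multiple of lcm(8,9)' and Q = 'n is a multiple of 8'.

If not (n is a multiple of 8), then not (n is a multiple of lcm(8,9)).


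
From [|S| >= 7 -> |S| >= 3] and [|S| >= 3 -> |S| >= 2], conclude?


Hypothetical syllogism: from (P → Q) and (Q → R), infer (P → R).
Chain the two implications through the shared middle term '|S| >= 3'.

|S| >= 7 -> |S| >= 2


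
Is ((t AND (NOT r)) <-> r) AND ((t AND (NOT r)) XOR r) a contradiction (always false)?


Truth table over {r, t}:
r | t | φ
---------
F | F | F
T | F | F
F | T | F
T | T | F
Every row is false.

Yes, it is a contradiction.


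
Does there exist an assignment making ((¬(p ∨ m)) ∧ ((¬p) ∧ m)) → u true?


Search for a satisfying assignment over {m, p, u}.
Try m=F, p=F, u=F: the formula evaluates to T.
A satisfying assignment exists.

Satisfiable.


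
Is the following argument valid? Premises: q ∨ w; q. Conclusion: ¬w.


This is affirming a disjunct (fallacy). There exist truth assignments where the premises are all true but the conclusion is false.

Invalid.


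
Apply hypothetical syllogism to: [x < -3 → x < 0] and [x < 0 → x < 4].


Hypothetical syllogism: from (P → Q) and (Q → R), infer (P → R).
Chain the two implications through the shared middle term 'x < 0'.

x < -3 → x < 4


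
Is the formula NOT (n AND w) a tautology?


Build the truth table over {n, w}:
n | w | φ
---------
F | F | T
T | F | T
F | T | T
T | T | F
Counterexample at row 4: with n=T, w=T, the formula is F.

No, it is not a tautology.


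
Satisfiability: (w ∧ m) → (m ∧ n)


Search for a satisfying assignment over {m, n, w}.
Try m=F, n=F, w=F: the formula evaluates to T.
A satisfying assignment exists.

Satisfiable.


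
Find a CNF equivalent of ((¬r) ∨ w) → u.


Step 1: Rewrite as ¬((¬r) ∨ w) ∨ u = (¬(¬r) ∧ ¬w) ∨ u.
Step 2: Distribute ∨ over ∧.
Step 3: Eliminate any double negations (¬¬X = X).

(r ∨ u) ∧ ((¬w) ∨ u)


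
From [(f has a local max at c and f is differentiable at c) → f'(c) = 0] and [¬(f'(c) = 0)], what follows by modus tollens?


Modus tollens: from (P → Q) and ¬Q, infer ¬P.
Q = 'f'(c) = 0' is denied; since P → Q, P must also fail.

Not ((f has a local max at c and f is differentiable at c)).


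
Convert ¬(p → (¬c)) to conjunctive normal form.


Step 1: Rewrite p → (¬c) as ¬p ∨ (¬c).
Step 2: Negate: ¬(¬p ∨ (¬c)) = p ∧ ¬(¬c) (De Morgan + double negation).
Step 3: Eliminate any double negations (¬¬X = X).

p ∧ c


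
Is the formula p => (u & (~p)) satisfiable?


Search for a satisfying assignment over {p, u}.
Try p=False, u=False: the formula evaluates to True.
A satisfying assignment exists.

Satisfiable.


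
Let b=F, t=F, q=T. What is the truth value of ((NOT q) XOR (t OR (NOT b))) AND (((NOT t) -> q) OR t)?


Substitute b=F, t=F, q=T:
NOT q = F
NOT b = T
t OR (NOT b) = F OR T = T
(NOT q) XOR (t OR (NOT b)) = F XOR T = T
NOT t = T
(NOT t) -> q = T -> T = T
((NOT t) -> q) OR t = T OR F = T
((NOT q) XOR (t OR (NOT b))) AND (((NOT t) -> q) OR t) = T AND T = T

T


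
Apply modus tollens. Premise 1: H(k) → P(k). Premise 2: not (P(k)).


Modus tollens: from (P → Q) and ¬Q, infer ¬P.
Q = 'P(k)' is denied; since P → Q, P must also fail.

Not (H(k)).


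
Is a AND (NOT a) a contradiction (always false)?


Truth table over {a}:
a | φ
-----
F | F
T | F
Every row is false.

Yes, it is a contradiction.


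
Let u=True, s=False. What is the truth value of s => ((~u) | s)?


Substitute u=True, s=False:
~u = False
(~u) | s = False | False = False
s => ((~u) | s) = False => False = True

True


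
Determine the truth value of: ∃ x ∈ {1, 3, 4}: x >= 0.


Evaluate the predicate on each element: 1:T, 3:T, 4:T.
Witness x = 1 satisfies the predicate.

T


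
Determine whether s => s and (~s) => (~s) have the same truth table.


Compare truth tables:
s | φ | ψ
---------
False | True | True
True | True | True
The columns φ and ψ agree on every row.

Yes, they are logically equivalent.


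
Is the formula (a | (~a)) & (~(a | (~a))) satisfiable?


Check all 2 assignments over {a}:
a | φ
-----
False | False
True | False
No assignment makes the formula true.

Unsatisfiable.


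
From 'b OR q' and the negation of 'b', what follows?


Disjunctive syllogism: from (P ∨ Q) and ¬P, infer Q.
One disjunct, 'b', is ruled out; the other must hold.

q


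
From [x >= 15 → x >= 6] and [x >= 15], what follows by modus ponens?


Modus ponens: from (P → Q) and P, infer Q.
P = 'x >= 15' is asserted, and P → Q holds, so Q follows.

x >= 6.


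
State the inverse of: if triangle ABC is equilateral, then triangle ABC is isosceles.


The inverse of (P → Q) is (¬P → ¬Q). It is equivalent to the converse, not to the original.
Here P = 'triangle ABC is equilateral' and Q = 'triangle ABC is isosceles'.

If not (triangle ABC is equilateral), then not (triangle ABC is isosceles).


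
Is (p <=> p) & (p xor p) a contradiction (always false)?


Truth table over {p}:
p | φ
-----
False | False
True | False
Every row is false.

Yes, it is a contradiction.


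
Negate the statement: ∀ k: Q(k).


¬(∀ x: φ) = ∃ x: ¬φ, and ¬(∃ x: φ) = ∀ x: ¬φ.
Apply to the universal statement.

∃ k: ¬(Q(k))


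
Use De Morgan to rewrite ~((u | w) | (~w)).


De Morgan: the negation of a disjunction is the conjunction of the negations.
Distribute ~ across |, flipping it to &, and negate each literal.

((~u) & (~w)) & w


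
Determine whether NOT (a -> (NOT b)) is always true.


Build the truth table over {a, b}:
a | b | φ
---------
F | F | F
T | F | F
F | T | F
T | T | T
Counterexample at row 1: with a=F, b=F, the formula is F.

No, it is not a tautology.


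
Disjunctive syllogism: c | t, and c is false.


Disjunctive syllogism: from (P ∨ Q) and ¬P, infer Q.
One disjunct, 'c', is ruled out; the other must hold.

t


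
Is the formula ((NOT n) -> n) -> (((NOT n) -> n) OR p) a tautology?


Build the truth table over {n, p}:
n | p | φ
---------
F | F | T
T | F | T
F | T | T
T | T | T
Every row evaluates to true.

Yes, it is a tautology.


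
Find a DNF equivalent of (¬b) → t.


Step 1: Rewrite (¬b) → t as ¬(¬b) ∨ t.
Step 2: Eliminate any double negations (¬¬X = X).

b ∨ t


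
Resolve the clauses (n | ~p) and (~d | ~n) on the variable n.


The clauses contain complementary literals n and ~n.
Resolution eliminates this pair and disjoins the remaining literals (merging duplicates).

(~p | ~d)


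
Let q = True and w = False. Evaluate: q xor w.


Exclusive or is true when exactly one operand is true.
Substitute: q=True, w=False.
True xor False evaluates to True.

True


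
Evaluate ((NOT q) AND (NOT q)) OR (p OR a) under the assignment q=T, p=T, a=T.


Substitute q=T, p=T, a=T:
NOT q = F
NOT q = F
(NOT q) AND (NOT q) = F AND F = F
p OR a = T OR T = T
((NOT q) AND (NOT q)) OR (p OR a) = F OR T = T

T


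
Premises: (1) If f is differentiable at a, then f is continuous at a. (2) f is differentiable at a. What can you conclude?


Modus ponens: from (P → Q) and P, infer Q.
P = 'f is differentiable at a' is asserted, and P → Q holds, so Q follows.

f is continuous at a.


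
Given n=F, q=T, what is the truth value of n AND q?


Conjunction is true only when both operands are true.
Substitute: n=F, q=T.
F AND T evaluates to F.

F


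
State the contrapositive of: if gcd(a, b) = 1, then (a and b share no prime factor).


The contrapositive of (P → Q) is (¬Q → ¬P); it is logically equivalent to the original.
Here P = 'gcd(a, b) = 1' and Q = '(a and b share no prime factor)'.

If not ((a and b share no prime factor)), then not (gcd(a, b) = 1).


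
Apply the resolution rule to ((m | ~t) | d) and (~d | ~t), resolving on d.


The clauses contain complementary literals d and ~d.
Resolution eliminates this pair and disjoins the remaining literals (merging duplicates).

(~t | m)


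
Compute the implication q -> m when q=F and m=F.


Implication is false only when antecedent is true and consequent is false.
Substitute: q=F, m=F.
F -> F evaluates to T.

T


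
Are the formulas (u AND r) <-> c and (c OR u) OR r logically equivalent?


Compare truth tables:
c | r | u | φ | ψ
-----------------
F | F | F | T | F
T | F | F | F | T
F | T | F | T | T
T | T | F | F | T
F | F | T | T | T
T | F | T | F | T
F | T | T | F | T
T | T | T | T | T
They differ at row 1 (c=F, r=F, u=F): φ=T but ψ=F.

No, they are not logically equivalent.


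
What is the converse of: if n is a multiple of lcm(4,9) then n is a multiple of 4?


The converse of (P → Q) is (Q → P). It is not in general equivalent to the original.
Here P = 'n is a multiple of lcm(4,9)' and Q = 'n is a multiple of 4'.

If n is a multiple of 4, then n is a multiple of lcm(4,9).


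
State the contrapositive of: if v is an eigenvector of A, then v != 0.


The contrapositive of (P → Q) is (¬Q → ¬P); it is logically equivalent to the original.
Here P = 'v is an eigenvector of A' and Q = 'v != 0'.

If not (v != 0), then not (v is an eigenvector of A).


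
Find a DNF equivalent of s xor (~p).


Step 1: s ⊕ (¬p) is true exactly when they disagree: (s ∧ ¬(¬p)) ∨ (¬s ∧ (¬p)).
Step 2: Eliminate any double negations (¬¬X = X).

(s & p) | ((~s) & (~p))


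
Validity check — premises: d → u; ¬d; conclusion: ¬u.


This is denying the antecedent (fallacy). There exist truth assignments where the premises are all true but the conclusion is false.

Invalid.


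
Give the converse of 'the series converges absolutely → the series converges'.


The converse of (P → Q) is (Q → P). It is not in general equivalent to the original.
Here P = 'the series converges absolutely' and Q = 'the series converges'.

If the series converges, then the series converges absolutely.


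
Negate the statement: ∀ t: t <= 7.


¬(∀ x: φ) = ∃ x: ¬φ, and ¬(∃ x: φ) = ∀ x: ¬φ.
Apply to the universal statement.

∃ t: ¬(t <= 7)


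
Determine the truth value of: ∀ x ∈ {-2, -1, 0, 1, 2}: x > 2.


Evaluate the predicate on each element: -2:F, -1:F, 0:F, 1:F, 2:F.
Counterexample x = -2 fails the predicate.

F


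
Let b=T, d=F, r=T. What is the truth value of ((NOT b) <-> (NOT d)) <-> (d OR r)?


Substitute b=T, d=F, r=T:
NOT b = F
NOT d = T
(NOT b) <-> (NOT d) = F <-> T = F
d OR r = F OR T = T
((NOT b) <-> (NOT d)) <-> (d OR r) = F <-> T = F

F


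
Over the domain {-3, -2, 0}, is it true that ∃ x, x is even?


Evaluate the predicate on each element: -3:F, -2:T, 0:T.
Witness x = -2 satisfies the predicate.

T


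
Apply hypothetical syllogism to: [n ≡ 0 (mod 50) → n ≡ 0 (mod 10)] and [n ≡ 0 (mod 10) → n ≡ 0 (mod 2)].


Hypothetical syllogism: from (P → Q) and (Q → R), infer (P → R).
Chain the two implications through the shared middle term 'n ≡ 0 (mod 10)'.

n ≡ 0 (mod 50) → n ≡ 0 (mod 2)


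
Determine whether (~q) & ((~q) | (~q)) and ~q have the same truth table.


Compare truth tables:
q | φ | ψ
---------
False | True | True
True | False | False
The columns φ and ψ agree on every row.

Yes, they are logically equivalent.


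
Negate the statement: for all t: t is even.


¬(for all x: φ) = there exists x: ¬φ, and ¬(there exists x: φ) = for all x: ¬φ.
Apply to the universal statement.

there exists t: NOT(t is even)


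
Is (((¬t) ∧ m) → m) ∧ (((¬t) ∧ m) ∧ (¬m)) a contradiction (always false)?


Truth table over {m, t}:
m | t | φ
---------
F | F | F
T | F | F
F | T | F
T | T | F
Every row is false.

Yes, it is a contradiction.


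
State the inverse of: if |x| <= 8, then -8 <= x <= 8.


The inverse of (P → Q) is (¬P → ¬Q). It is equivalent to the converse, not to the original.
Here P = '|x| <= 8' and Q = '-8 <= x <= 8'.

If not (|x| <= 8), then not (-8 <= x <= 8).


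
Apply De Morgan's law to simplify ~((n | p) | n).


De Morgan: the negation of a disjunction is the conjunction of the negations.
Distribute ~ across |, flipping it to &, and negate each literal.

((~n) & (~p)) & (~n)


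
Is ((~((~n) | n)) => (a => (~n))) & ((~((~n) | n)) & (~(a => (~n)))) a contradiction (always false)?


Truth table over {a, n}:
a | n | φ
---------
False | False | False
True | False | False
False | True | False
True | True | False
Every row is false.

Yes, it is a contradiction.


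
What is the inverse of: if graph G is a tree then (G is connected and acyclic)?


The inverse of (P → Q) is (¬P → ¬Q). It is equivalent to the converse, not to the original.
Here P = 'graph G is a tree' and Q = '(G is connected and acyclic)'.

If not (graph G is a tree), then not ((G is connected and acyclic)).


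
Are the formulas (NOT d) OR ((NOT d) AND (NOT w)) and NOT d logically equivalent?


Compare truth tables:
d | w | φ | ψ
-------------
F | F | T | T
T | F | F | F
F | T | T | T
T | T | F | F
The columns φ and ψ agree on every row.

Yes, they are logically equivalent.


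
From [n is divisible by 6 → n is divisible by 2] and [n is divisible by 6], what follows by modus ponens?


Modus ponens: from (P → Q) and P, infer Q.
P = 'n is divisible by 6' is asserted, and P → Q holds, so Q follows.

n is divisible by 2.


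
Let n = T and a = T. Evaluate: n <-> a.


Biconditional is true when both operands have the same truth value.
Substitute: n=T, a=T.
T <-> T evaluates to T.

T


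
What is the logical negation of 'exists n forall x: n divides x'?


Negation flips each quantifier (∀↔∃) and negates the inner predicate.
¬(exists n forall x: φ) = forall n exists x: ¬φ.

forall n exists x: ~(n divides x)


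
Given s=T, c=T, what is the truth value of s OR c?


Disjunction is false only when both operands are false.
Substitute: s=T, c=T.
T OR T evaluates to T.

T


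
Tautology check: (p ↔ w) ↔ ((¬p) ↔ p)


Build the truth table over {p, w}:
p | w | φ
---------
F | F | F
T | F | T
F | T | T
T | T | F
Counterexample at row 1: with p=F, w=F, the formula is F.

No, it is not a tautology.


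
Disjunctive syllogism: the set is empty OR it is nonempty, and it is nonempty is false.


Disjunctive syllogism: from (P ∨ Q) and ¬P, infer Q.
One disjunct, 'it is nonempty', is ruled out; the other must hold.

the set is empty


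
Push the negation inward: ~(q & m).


De Morgan: the negation of a conjunction is the disjunction of the negations.
Distribute ~ across &, flipping it to |, and negate each literal.

(~q) | (~m)


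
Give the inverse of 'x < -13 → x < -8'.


The inverse of (P → Q) is (¬P → ¬Q). It is equivalent to the converse, not to the original.
Here P = 'x < -13' and Q = 'x < -8'.

If not (x < -13), then not (x < -8).


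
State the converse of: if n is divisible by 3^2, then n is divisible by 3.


The converse of (P → Q) is (Q → P). It is not in general equivalent to the original.
Here P = 'n is divisible by 3^2' and Q = 'n is divisible by 3'.

If n is divisible by 3, then n is divisible by 3^2.


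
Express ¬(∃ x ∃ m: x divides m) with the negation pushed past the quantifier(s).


Negation flips each quantifier (∀↔∃) and negates the inner predicate.
¬(∃ x ∃ m: φ) = ∀ x ∀ m: ¬φ.

∀ x ∀ m: ¬(x divides m)


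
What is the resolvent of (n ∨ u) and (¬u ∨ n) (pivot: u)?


The clauses contain complementary literals u and ¬u.
Resolution eliminates this pair and disjoins the remaining literals (merging duplicates).

n


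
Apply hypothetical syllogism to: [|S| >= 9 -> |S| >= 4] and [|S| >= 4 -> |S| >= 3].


Hypothetical syllogism: from (P → Q) and (Q → R), infer (P → R).
Chain the two implications through the shared middle term '|S| >= 4'.

|S| >= 9 -> |S| >= 3


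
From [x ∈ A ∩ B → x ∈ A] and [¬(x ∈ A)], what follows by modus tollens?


Modus tollens: from (P → Q) and ¬Q, infer ¬P.
Q = 'x ∈ A' is denied; since P → Q, P must also fail.

Not (x ∈ A ∩ B).


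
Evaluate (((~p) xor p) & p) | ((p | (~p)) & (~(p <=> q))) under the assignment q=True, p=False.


Substitute q=True, p=False:
~p = True
(~p) xor p = True xor False = True
((~p) xor p) & p = True & False = False
~p = True
p | (~p) = False | True = True
p <=> q = False <=> True = False
~(p <=> q) = True
(p | (~p)) & (~(p <=> q)) = True & True = True
(((~p) xor p) & p) | ((p | (~p)) & (~(p <=> q))) = False | True = True

True


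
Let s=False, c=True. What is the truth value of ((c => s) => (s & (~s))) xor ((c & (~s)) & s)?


Substitute s=False, c=True:
c => s = True => False = False
~s = True
s & (~s) = False & True = False
(c => s) => (s & (~s)) = False => False = True
~s = True
c & (~s) = True & True = True
(c & (~s)) & s = True & False = False
((c => s) => (s & (~s))) xor ((c & (~s)) & s) = True xor False = True

True


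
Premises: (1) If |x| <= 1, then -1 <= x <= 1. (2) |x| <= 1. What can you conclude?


Modus ponens: from (P → Q) and P, infer Q.
P = '|x| <= 1' is asserted, and P → Q holds, so Q follows.

-1 <= x <= 1.


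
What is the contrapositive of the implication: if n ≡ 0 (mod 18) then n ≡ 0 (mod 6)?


The contrapositive of (P → Q) is (¬Q → ¬P); it is logically equivalent to the original.
Here P = 'n ≡ 0 (mod 18)' and Q = 'n ≡ 0 (mod 6)'.

If not (n ≡ 0 (mod 6)), then not (n ≡ 0 (mod 18)).


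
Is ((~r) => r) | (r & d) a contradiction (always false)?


Truth table over {d, r}:
d | r | φ
---------
False | False | False
True | False | False
False | True | True
True | True | True
Satisfying assignment at row 3: d=False, r=True gives True.

No, it is not a contradiction.
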